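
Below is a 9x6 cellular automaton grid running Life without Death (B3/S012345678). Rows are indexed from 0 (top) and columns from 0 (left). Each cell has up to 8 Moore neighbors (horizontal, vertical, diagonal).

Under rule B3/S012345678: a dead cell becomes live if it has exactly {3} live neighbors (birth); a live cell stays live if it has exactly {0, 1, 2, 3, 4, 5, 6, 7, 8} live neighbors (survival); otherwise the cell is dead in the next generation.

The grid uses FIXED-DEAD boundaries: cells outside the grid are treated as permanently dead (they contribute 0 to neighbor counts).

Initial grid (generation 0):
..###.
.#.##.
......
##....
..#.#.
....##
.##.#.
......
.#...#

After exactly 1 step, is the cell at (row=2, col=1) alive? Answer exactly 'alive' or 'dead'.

Answer: alive

Derivation:
Simulating step by step:
Generation 0 (given above): 17 live cells
Generation 1: 29 live cells
..###.
.#.##.
###...
##....
.#####
.##.##
.#####
.##...
.#...#

Cell (2,1) at generation 1: 1 -> alive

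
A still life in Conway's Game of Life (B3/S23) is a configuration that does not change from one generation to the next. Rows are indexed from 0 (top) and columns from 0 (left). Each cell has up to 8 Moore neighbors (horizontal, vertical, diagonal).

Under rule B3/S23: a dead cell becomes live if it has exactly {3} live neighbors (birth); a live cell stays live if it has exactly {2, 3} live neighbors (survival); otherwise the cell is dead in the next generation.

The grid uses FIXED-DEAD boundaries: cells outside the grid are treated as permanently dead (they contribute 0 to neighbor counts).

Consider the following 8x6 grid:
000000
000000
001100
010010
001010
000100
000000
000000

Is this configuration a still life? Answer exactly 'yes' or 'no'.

Compute generation 1 and compare to generation 0 (given above):
Generation 1:
000000
000000
001100
010010
001010
000100
000000
000000
The grids are IDENTICAL -> still life.

Answer: yes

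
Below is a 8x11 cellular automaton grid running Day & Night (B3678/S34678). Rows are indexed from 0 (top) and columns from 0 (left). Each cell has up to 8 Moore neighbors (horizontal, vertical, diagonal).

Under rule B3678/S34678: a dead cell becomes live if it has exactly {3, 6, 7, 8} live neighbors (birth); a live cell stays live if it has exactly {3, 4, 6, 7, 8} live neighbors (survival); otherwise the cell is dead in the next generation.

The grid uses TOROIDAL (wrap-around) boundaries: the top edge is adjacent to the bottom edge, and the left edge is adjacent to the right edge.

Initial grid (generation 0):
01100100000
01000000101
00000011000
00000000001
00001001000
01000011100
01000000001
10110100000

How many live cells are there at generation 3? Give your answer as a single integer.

Answer: 9

Derivation:
Simulating step by step:
Generation 0 (given above): 21 live cells
Generation 1: 23 live cells
01111000000
10100011000
10000000010
00000011000
00000011100
10000001000
01000011000
10101000000
Generation 2: 16 live cells
10100100000
00100000001
01000000101
00000011000
00000010100
00000000000
11000000000
00100100000
Generation 3: 9 live cells
00010000000
00000000010
10000001010
00000001110
00000000000
00000000000
00000000000
10000000000
Population at generation 3: 9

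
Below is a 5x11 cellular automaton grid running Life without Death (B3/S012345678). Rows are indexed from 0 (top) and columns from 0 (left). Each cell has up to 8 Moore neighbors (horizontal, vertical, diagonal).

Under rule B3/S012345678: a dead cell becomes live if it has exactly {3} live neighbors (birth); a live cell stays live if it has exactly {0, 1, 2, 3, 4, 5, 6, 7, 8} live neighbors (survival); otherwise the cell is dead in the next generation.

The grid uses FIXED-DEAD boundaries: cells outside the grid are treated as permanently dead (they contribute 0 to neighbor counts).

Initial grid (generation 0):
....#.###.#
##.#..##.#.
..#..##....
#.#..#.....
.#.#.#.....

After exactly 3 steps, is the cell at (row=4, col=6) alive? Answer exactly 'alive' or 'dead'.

Simulating step by step:
Generation 0 (given above): 20 live cells
Generation 1: 31 live cells
....#######
#####.##.#.
#.######...
#.##.#.....
.#####.....
Generation 2: 35 live cells
.##.#######
#####.##.##
#.#######..
#.##.#.....
.#####.....
Generation 3: 38 live cells
###.#######
#####.##.##
#.########.
#.##.#.#...
.#####.....

Cell (4,6) at generation 3: 0 -> dead

Answer: dead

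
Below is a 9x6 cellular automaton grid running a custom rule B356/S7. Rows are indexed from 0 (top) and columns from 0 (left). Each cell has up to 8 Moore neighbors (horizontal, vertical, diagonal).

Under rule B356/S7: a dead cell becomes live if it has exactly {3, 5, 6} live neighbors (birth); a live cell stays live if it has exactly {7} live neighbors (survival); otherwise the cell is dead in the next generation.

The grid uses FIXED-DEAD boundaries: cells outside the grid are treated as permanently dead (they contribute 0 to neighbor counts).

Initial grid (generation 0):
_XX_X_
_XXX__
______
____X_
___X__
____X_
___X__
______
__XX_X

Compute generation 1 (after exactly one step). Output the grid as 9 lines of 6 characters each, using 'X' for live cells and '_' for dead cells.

Simulating step by step:
Generation 0 (given above): 13 live cells
Generation 1: 7 live cells
(generation 1 grid is the final answer)

Answer: ______
______
__XX__
______
____X_
___X__
______
__XXX_
______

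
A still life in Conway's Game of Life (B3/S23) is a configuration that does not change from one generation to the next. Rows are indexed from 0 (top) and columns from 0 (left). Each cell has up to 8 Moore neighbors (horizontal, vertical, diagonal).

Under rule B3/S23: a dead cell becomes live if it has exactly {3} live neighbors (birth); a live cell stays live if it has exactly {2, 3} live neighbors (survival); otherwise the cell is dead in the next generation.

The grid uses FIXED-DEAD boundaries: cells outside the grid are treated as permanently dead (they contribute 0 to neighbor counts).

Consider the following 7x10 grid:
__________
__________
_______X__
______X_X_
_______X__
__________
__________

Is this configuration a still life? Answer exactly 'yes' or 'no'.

Compute generation 1 and compare to generation 0 (given above):
Generation 1:
__________
__________
_______X__
______X_X_
_______X__
__________
__________
The grids are IDENTICAL -> still life.

Answer: yes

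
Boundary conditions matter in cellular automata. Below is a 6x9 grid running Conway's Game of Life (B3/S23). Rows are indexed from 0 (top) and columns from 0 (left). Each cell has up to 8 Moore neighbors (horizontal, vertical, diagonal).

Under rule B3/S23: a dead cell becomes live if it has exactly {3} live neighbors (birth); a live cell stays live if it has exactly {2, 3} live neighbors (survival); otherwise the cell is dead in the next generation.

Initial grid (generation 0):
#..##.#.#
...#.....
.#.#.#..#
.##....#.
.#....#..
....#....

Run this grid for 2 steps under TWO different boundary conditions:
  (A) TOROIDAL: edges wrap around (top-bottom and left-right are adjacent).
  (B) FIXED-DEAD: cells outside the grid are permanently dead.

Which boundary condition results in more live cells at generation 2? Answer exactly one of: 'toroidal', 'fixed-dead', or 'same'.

Under TOROIDAL boundary, generation 2:
..#..#.#.
#....##.#
##.###...
...#.....
####..###
.#...#...
Population = 22

Under FIXED-DEAD boundary, generation 2:
...##....
.....#...
##.###.#.
#..#.....
###......
.........
Population = 14

Comparison: toroidal=22, fixed-dead=14 -> toroidal

Answer: toroidal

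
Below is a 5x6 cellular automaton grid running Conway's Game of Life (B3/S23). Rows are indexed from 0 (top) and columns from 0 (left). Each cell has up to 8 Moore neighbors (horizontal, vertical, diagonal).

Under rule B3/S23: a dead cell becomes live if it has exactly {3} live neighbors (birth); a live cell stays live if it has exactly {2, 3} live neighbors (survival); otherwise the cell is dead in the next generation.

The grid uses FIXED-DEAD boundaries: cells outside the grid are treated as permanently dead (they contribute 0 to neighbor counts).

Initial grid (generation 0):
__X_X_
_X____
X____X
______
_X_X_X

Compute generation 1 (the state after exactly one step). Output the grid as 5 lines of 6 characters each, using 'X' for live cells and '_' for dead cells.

Simulating step by step:
Generation 0 (given above): 8 live cells
Generation 1: 2 live cells
(generation 1 grid is the final answer)

Answer: ______
_X____
______
____X_
______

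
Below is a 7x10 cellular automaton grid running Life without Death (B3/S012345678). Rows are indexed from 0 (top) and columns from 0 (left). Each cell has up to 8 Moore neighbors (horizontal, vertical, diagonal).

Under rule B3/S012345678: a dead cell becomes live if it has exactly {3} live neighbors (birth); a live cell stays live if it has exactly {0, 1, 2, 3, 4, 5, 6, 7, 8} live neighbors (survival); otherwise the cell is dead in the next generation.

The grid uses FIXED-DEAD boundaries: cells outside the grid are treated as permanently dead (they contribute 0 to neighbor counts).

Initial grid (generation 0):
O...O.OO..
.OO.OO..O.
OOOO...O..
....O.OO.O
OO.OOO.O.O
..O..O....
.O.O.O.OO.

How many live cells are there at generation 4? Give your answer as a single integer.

Simulating step by step:
Generation 0 (given above): 32 live cells
Generation 1: 40 live cells
OO.OO.OO..
.OO.OO..O.
OOOO...O..
....O.OO.O
OOOOOO.O.O
O.O..O.O..
.OOOOOOOO.
Generation 2: 40 live cells
OO.OO.OO..
.OO.OO..O.
OOOO...O..
....O.OO.O
OOOOOO.O.O
O.O..O.O..
.OOOOOOOO.
Generation 3: 40 live cells
OO.OO.OO..
.OO.OO..O.
OOOO...O..
....O.OO.O
OOOOOO.O.O
O.O..O.O..
.OOOOOOOO.
Generation 4: 40 live cells
OO.OO.OO..
.OO.OO..O.
OOOO...O..
....O.OO.O
OOOOOO.O.O
O.O..O.O..
.OOOOOOOO.
Population at generation 4: 40

Answer: 40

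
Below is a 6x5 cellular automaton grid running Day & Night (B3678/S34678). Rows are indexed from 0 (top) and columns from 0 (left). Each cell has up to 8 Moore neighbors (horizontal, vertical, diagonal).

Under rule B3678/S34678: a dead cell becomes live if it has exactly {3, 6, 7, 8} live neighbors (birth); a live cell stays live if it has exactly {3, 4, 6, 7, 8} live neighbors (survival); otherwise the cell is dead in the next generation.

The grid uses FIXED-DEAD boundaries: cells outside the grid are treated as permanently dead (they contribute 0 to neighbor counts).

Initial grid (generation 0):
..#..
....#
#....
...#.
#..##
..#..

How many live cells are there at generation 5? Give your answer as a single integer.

Simulating step by step:
Generation 0 (given above): 8 live cells
Generation 1: 4 live cells
.....
.....
.....
....#
..##.
...#.
Generation 2: 4 live cells
.....
.....
.....
...#.
...##
..#..
Generation 3: 4 live cells
.....
.....
.....
....#
..##.
...#.
Generation 4: 4 live cells
.....
.....
.....
...#.
...##
..#..
Generation 5: 4 live cells
.....
.....
.....
....#
..##.
...#.
Population at generation 5: 4

Answer: 4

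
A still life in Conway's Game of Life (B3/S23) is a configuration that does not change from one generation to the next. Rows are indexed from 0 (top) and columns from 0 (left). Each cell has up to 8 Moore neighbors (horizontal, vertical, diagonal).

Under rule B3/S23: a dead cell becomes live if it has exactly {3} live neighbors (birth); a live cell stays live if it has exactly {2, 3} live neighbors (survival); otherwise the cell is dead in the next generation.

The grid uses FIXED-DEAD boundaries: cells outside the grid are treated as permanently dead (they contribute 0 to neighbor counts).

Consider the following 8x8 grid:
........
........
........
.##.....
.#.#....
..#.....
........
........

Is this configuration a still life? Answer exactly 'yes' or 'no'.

Compute generation 1 and compare to generation 0 (given above):
Generation 1:
........
........
........
.##.....
.#.#....
..#.....
........
........
The grids are IDENTICAL -> still life.

Answer: yes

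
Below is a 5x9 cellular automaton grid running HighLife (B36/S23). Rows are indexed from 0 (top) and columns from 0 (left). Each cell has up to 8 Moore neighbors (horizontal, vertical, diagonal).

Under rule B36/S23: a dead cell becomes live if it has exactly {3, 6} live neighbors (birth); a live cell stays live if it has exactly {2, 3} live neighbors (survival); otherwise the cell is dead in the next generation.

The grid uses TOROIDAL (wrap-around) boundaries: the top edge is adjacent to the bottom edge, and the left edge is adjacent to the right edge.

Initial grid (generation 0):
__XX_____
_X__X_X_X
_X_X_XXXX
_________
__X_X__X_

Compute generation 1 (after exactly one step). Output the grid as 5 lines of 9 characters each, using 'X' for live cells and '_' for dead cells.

Answer: _XX_XX_X_
_X__X_X_X
__X_XXX_X
__XXXX__X
__X______

Derivation:
Simulating step by step:
Generation 0 (given above): 15 live cells
Generation 1: 20 live cells
(generation 1 grid is the final answer)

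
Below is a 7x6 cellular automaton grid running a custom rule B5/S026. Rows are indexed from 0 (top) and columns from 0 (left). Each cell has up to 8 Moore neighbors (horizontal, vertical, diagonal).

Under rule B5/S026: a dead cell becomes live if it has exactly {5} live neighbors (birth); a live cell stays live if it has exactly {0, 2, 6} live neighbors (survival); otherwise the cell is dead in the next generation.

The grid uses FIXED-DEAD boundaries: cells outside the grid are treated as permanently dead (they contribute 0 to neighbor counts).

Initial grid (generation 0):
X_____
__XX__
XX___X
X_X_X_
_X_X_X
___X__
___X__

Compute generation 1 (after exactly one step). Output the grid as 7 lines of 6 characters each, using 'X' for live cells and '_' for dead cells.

Answer: X_____
__X___
X_____
_X____
_X____
___X__
______

Derivation:
Simulating step by step:
Generation 0 (given above): 14 live cells
Generation 1: 6 live cells
(generation 1 grid is the final answer)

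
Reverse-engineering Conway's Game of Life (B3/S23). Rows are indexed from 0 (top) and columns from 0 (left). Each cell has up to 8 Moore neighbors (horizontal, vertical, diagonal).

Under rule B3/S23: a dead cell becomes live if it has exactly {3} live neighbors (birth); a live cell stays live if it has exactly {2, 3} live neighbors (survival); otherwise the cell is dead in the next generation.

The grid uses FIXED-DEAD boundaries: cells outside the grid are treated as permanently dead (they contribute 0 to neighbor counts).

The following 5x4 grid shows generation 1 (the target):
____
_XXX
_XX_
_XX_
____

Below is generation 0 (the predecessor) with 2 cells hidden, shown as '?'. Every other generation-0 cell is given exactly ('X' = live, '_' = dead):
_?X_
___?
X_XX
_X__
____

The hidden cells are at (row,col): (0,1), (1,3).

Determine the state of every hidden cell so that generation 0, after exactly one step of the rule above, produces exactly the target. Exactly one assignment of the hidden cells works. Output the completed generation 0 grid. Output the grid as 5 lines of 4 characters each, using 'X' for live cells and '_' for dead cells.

Hidden generation-0 cells (in order): (0,1), (1,3).
A hidden cell only influences target cells in its own 3x3 neighborhood. Try each of the 2^2 = 4 assignments, step the completed generation 0 forward once under B3/S23, and compare with the target:
  (0,1)=_ (1,3)=_ -> step reproduces the target at every cell -> ACCEPT
  (0,1)=_ (1,3)=X -> step gives (1,2)='_' but target has 'X' -> reject
  (0,1)=X (1,3)=_ -> step gives (1,1)='_' but target has 'X' -> reject
  (0,1)=X (1,3)=X -> step gives (0,2)='X' but target has '_' -> reject
Unique solution: (0,1)=dead, (1,3)=dead.
Check: live-neighbor counts of every cell in the completed generation 0:
0101
1333
1321
2232
1110
Applying B3/S23 to generation 0 with these counts gives:
____
_XXX
_XX_
_XX_
____
which matches the target exactly.

Answer: __X_
____
X_XX
_X__
____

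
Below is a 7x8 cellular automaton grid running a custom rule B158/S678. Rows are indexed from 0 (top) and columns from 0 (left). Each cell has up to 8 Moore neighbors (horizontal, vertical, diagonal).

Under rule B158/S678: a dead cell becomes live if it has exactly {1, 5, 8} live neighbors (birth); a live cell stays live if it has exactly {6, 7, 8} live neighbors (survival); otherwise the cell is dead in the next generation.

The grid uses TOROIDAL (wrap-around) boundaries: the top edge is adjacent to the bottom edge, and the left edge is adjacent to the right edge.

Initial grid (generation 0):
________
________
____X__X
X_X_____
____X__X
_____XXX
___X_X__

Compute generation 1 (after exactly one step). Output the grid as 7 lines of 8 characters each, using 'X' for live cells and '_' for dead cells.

Simulating step by step:
Generation 0 (given above): 11 live cells
Generation 1: 17 live cells
(generation 1 grid is the final answer)

Answer: __XX_XX_
X__XXXXX
__X__XX_
________
__X_____
__X_____
X_X_____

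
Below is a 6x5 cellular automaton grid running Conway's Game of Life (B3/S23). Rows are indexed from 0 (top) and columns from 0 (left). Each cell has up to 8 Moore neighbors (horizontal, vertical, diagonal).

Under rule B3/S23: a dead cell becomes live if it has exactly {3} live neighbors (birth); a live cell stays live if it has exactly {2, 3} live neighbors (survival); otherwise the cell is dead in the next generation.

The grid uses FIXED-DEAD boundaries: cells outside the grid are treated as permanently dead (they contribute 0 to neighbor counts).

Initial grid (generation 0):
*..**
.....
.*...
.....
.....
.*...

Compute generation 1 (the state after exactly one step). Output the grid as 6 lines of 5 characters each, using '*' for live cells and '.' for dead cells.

Answer: .....
.....
.....
.....
.....
.....

Derivation:
Simulating step by step:
Generation 0 (given above): 5 live cells
Generation 1: 0 live cells
(generation 1 grid is the final answer)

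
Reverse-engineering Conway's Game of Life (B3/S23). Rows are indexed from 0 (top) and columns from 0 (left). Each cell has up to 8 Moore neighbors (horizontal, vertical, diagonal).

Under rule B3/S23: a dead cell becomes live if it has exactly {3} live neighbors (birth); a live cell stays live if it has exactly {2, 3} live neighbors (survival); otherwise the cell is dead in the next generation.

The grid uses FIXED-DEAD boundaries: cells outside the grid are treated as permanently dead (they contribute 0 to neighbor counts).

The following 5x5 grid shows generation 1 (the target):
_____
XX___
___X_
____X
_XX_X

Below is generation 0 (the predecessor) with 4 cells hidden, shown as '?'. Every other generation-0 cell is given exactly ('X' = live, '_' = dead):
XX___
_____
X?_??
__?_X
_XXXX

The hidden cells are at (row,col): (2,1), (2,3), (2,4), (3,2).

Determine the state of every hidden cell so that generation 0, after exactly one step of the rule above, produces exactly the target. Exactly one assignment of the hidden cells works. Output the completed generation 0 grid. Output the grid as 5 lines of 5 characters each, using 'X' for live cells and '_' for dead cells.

Hidden generation-0 cells (in order): (2,1), (2,3), (2,4), (3,2).
A hidden cell only influences target cells in its own 3x3 neighborhood. Try each of the 2^4 = 16 assignments, step the completed generation 0 forward once under B3/S23, and compare with the target:
  (2,1)=_ (2,3)=_ (2,4)=_ (3,2)=_ -> step gives (2,3)='_' but target has 'X' -> reject
  (2,1)=_ (2,3)=_ (2,4)=_ (3,2)=X -> step gives (2,3)='_' but target has 'X' -> reject
  (2,1)=_ (2,3)=_ (2,4)=X (3,2)=_ -> step gives (2,3)='_' but target has 'X' -> reject
  (2,1)=_ (2,3)=_ (2,4)=X (3,2)=X -> step gives (3,2)='X' but target has '_' -> reject
  (2,1)=_ (2,3)=X (2,4)=_ (3,2)=_ -> step gives (2,3)='_' but target has 'X' -> reject
  (2,1)=_ (2,3)=X (2,4)=_ (3,2)=X -> step reproduces the target at every cell -> ACCEPT
  (2,1)=_ (2,3)=X (2,4)=X (3,2)=_ -> step gives (2,4)='X' but target has '_' -> reject
  (2,1)=_ (2,3)=X (2,4)=X (3,2)=X -> step gives (2,4)='X' but target has '_' -> reject
  (2,1)=X (2,3)=_ (2,4)=_ (3,2)=_ -> step gives (1,0)='_' but target has 'X' -> reject
  (2,1)=X (2,3)=_ (2,4)=_ (3,2)=X -> step gives (1,0)='_' but target has 'X' -> reject
  (2,1)=X (2,3)=_ (2,4)=X (3,2)=_ -> step gives (1,0)='_' but target has 'X' -> reject
  (2,1)=X (2,3)=_ (2,4)=X (3,2)=X -> step gives (1,0)='_' but target has 'X' -> reject
  (2,1)=X (2,3)=X (2,4)=_ (3,2)=_ -> step gives (1,0)='_' but target has 'X' -> reject
  (2,1)=X (2,3)=X (2,4)=_ (3,2)=X -> step gives (1,0)='_' but target has 'X' -> reject
  (2,1)=X (2,3)=X (2,4)=X (3,2)=_ -> step gives (1,0)='_' but target has 'X' -> reject
  (2,1)=X (2,3)=X (2,4)=X (3,2)=X -> step gives (1,0)='_' but target has 'X' -> reject
Unique solution: (2,1)=dead, (2,3)=live, (2,4)=dead, (3,2)=live.
Check: live-neighbor counts of every cell in the completed generation 0:
11100
33211
02222
24463
12342
Applying B3/S23 to generation 0 with these counts gives:
_____
XX___
___X_
____X
_XX_X
which matches the target exactly.

Answer: XX___
_____
X__X_
__X_X
_XXXX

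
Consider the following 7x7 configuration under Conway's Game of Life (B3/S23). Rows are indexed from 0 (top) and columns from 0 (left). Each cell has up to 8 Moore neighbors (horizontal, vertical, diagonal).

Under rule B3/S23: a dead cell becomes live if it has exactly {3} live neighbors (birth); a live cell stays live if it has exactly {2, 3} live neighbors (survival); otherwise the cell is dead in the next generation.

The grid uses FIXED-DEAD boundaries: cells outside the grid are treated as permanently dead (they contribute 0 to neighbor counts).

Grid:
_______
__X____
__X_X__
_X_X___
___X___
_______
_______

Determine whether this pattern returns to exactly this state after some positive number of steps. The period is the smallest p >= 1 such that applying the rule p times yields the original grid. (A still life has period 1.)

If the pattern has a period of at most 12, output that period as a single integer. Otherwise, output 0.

Simulating and comparing each generation to the original:
Gen 0 (original, given above): 6 live cells
Gen 1: 6 live cells, differs from original
Gen 2: 6 live cells, MATCHES original -> period = 2

Answer: 2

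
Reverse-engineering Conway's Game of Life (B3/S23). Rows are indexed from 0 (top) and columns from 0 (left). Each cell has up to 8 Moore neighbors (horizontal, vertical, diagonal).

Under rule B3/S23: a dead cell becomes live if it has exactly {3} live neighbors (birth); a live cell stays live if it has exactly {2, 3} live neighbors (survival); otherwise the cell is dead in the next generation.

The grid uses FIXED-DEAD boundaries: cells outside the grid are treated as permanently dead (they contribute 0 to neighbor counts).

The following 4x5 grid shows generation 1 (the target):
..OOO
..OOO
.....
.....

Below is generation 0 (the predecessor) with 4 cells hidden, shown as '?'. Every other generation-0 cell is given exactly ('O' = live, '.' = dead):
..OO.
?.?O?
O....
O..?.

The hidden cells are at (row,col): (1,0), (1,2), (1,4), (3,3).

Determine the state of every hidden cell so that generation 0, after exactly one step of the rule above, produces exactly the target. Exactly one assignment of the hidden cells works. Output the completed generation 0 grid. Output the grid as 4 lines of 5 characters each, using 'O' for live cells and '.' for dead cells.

Hidden generation-0 cells (in order): (1,0), (1,2), (1,4), (3,3).
A hidden cell only influences target cells in its own 3x3 neighborhood. Try each of the 2^4 = 16 assignments, step the completed generation 0 forward once under B3/S23, and compare with the target:
  (1,0)=. (1,2)=. (1,4)=. (3,3)=. -> step gives (0,4)='.' but target has 'O' -> reject
  (1,0)=. (1,2)=. (1,4)=. (3,3)=O -> step gives (0,4)='.' but target has 'O' -> reject
  (1,0)=. (1,2)=. (1,4)=O (3,3)=. -> step reproduces the target at every cell -> ACCEPT
  (1,0)=. (1,2)=. (1,4)=O (3,3)=O -> step gives (2,3)='O' but target has '.' -> reject
  (1,0)=. (1,2)=O (1,4)=. (3,3)=. -> step gives (0,4)='.' but target has 'O' -> reject
  (1,0)=. (1,2)=O (1,4)=. (3,3)=O -> step gives (0,4)='.' but target has 'O' -> reject
  (1,0)=. (1,2)=O (1,4)=O (3,3)=. -> step gives (0,3)='.' but target has 'O' -> reject
  (1,0)=. (1,2)=O (1,4)=O (3,3)=O -> step gives (0,3)='.' but target has 'O' -> reject
  (1,0)=O (1,2)=. (1,4)=. (3,3)=. -> step gives (0,4)='.' but target has 'O' -> reject
  (1,0)=O (1,2)=. (1,4)=. (3,3)=O -> step gives (0,4)='.' but target has 'O' -> reject
  (1,0)=O (1,2)=. (1,4)=O (3,3)=. -> step gives (1,1)='O' but target has '.' -> reject
  (1,0)=O (1,2)=. (1,4)=O (3,3)=O -> step gives (1,1)='O' but target has '.' -> reject
  (1,0)=O (1,2)=O (1,4)=. (3,3)=. -> step gives (0,1)='O' but target has '.' -> reject
  (1,0)=O (1,2)=O (1,4)=. (3,3)=O -> step gives (0,1)='O' but target has '.' -> reject
  (1,0)=O (1,2)=O (1,4)=O (3,3)=. -> step gives (0,1)='O' but target has '.' -> reject
  (1,0)=O (1,2)=O (1,4)=O (3,3)=O -> step gives (0,1)='O' but target has '.' -> reject
Unique solution: (1,0)=dead, (1,2)=dead, (1,4)=live, (3,3)=dead.
Check: live-neighbor counts of every cell in the completed generation 0:
01233
12332
12122
12000
Applying B3/S23 to generation 0 with these counts gives:
..OOO
..OOO
.....
.....
which matches the target exactly.

Answer: ..OO.
...OO
O....
O....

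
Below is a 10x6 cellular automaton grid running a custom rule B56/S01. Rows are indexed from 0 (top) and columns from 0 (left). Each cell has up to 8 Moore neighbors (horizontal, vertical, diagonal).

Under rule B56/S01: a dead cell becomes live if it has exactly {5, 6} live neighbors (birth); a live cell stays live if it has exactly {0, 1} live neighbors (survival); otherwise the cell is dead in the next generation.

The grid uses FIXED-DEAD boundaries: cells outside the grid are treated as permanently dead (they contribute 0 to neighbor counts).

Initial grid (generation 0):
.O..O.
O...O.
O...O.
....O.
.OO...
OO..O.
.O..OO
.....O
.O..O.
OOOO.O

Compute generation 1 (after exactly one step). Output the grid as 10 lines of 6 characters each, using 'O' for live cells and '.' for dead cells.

Answer: .O..O.
......
O.....
....O.
......
......
......
......
......
.....O

Derivation:
Simulating step by step:
Generation 0 (given above): 23 live cells
Generation 1: 5 live cells
(generation 1 grid is the final answer)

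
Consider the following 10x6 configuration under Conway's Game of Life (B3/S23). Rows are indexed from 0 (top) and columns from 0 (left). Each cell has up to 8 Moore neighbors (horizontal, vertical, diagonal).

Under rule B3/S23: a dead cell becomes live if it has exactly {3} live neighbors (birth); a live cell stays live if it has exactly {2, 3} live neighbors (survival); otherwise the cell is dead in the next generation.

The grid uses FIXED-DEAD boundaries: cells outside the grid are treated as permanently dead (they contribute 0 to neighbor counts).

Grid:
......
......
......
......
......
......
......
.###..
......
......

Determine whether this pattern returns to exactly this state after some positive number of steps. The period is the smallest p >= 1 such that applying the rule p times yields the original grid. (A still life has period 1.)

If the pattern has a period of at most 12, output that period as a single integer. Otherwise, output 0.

Answer: 2

Derivation:
Simulating and comparing each generation to the original:
Gen 0 (original, given above): 3 live cells
Gen 1: 3 live cells, differs from original
Gen 2: 3 live cells, MATCHES original -> period = 2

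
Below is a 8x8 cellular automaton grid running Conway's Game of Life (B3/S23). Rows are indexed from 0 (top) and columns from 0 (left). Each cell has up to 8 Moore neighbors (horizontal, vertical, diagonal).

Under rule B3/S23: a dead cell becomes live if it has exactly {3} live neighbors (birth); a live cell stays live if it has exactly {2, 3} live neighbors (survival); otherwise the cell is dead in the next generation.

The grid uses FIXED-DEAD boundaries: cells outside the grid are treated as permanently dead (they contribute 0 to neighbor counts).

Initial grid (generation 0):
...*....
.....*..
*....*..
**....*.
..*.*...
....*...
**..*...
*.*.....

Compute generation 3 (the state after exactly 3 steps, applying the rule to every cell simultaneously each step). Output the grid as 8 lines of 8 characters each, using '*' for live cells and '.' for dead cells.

Simulating step by step:
Generation 0 (given above): 15 live cells
Generation 1: 18 live cells
........
....*...
**...**.
**...*..
.*.*.*..
.*..**..
**.*....
*.......
Generation 2: 19 live cells
........
.....*..
**..***.
.....*..
.*...**.
.*.*.*..
***.*...
**......
Generation 3: 17 live cells
(generation 3 grid is the final answer)

Answer: ........
....***.
....*.*.
**......
..*..**.
...*.**.
...**...
*.*.....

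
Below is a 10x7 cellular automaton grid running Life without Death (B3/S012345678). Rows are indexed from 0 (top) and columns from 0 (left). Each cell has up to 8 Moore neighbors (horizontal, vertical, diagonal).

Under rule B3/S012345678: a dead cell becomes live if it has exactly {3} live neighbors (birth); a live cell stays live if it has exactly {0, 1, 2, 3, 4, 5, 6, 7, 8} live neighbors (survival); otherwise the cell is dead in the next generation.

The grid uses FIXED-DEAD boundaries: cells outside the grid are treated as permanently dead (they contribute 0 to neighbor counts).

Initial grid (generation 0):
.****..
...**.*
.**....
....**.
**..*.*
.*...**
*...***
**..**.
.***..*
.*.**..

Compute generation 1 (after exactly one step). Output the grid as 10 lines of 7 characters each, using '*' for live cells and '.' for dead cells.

Answer: .*****.
...****
.**....
*.****.
**..*.*
.*...**
*...***
**..**.
.***..*
.*.**..

Derivation:
Simulating step by step:
Generation 0 (given above): 33 live cells
Generation 1: 38 live cells
(generation 1 grid is the final answer)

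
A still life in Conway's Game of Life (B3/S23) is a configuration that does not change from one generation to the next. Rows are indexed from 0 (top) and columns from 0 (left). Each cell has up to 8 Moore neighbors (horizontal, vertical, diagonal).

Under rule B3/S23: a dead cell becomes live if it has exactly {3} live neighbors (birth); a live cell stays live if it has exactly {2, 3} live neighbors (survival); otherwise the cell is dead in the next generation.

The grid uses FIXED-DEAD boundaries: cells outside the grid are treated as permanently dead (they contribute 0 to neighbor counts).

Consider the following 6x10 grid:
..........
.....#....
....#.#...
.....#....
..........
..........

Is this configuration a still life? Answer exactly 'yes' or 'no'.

Answer: yes

Derivation:
Compute generation 1 and compare to generation 0 (given above):
Generation 1:
..........
.....#....
....#.#...
.....#....
..........
..........
The grids are IDENTICAL -> still life.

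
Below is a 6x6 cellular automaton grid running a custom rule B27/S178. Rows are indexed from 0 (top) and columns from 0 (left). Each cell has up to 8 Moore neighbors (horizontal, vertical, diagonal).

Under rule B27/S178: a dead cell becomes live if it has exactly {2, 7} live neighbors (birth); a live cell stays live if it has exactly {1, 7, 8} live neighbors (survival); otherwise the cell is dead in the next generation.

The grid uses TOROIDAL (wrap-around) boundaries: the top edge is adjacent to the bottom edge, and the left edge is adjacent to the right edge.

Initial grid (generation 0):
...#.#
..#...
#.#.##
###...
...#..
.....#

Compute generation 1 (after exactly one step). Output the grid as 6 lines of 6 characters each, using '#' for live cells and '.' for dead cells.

Answer: #.##.#
......
....#.
......
...###
#.##.#

Derivation:
Simulating step by step:
Generation 0 (given above): 12 live cells
Generation 1: 12 live cells
(generation 1 grid is the final answer)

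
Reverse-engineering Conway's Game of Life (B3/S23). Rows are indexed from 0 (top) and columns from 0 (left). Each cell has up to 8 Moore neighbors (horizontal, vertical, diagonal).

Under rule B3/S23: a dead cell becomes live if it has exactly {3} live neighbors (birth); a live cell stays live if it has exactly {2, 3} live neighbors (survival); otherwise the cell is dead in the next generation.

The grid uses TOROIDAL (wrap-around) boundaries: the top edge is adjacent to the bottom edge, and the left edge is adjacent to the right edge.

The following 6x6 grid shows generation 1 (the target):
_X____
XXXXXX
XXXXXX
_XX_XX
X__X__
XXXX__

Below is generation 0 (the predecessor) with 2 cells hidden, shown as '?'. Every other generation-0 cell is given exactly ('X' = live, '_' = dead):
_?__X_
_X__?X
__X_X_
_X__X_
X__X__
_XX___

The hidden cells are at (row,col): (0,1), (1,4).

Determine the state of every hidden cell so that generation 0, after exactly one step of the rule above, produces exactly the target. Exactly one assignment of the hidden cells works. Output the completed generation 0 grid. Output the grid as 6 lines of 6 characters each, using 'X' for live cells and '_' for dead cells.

Hidden generation-0 cells (in order): (0,1), (1,4).
A hidden cell only influences target cells in its own 3x3 neighborhood. Try each of the 2^2 = 4 assignments, step the completed generation 0 forward once under B3/S23, and compare with the target:
  (0,1)=_ (1,4)=_ -> step gives (0,0)='X' but target has '_' -> reject
  (0,1)=_ (1,4)=X -> step gives (0,0)='X' but target has '_' -> reject
  (0,1)=X (1,4)=_ -> step reproduces the target at every cell -> ACCEPT
  (0,1)=X (1,4)=X -> step gives (0,3)='X' but target has '_' -> reject
Unique solution: (0,1)=live, (1,4)=dead.
Check: live-neighbor counts of every cell in the completed generation 0:
434212
323332
332323
223423
244222
333322
Applying B3/S23 to generation 0 with these counts gives:
_X____
XXXXXX
XXXXXX
_XX_XX
X__X__
XXXX__
which matches the target exactly.

Answer: _X__X_
_X___X
__X_X_
_X__X_
X__X__
_XX___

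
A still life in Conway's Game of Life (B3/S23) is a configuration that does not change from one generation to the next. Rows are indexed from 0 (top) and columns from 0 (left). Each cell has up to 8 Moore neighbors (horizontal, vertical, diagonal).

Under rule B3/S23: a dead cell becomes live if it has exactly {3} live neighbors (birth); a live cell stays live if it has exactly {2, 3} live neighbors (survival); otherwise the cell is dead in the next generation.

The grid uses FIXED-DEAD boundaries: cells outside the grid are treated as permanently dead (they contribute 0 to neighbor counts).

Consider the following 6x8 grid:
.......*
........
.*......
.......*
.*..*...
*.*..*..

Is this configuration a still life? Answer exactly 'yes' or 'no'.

Compute generation 1 and compare to generation 0 (given above):
Generation 1:
........
........
........
........
.*......
.*......
Cell (0,7) differs: gen0=1 vs gen1=0 -> NOT a still life.

Answer: no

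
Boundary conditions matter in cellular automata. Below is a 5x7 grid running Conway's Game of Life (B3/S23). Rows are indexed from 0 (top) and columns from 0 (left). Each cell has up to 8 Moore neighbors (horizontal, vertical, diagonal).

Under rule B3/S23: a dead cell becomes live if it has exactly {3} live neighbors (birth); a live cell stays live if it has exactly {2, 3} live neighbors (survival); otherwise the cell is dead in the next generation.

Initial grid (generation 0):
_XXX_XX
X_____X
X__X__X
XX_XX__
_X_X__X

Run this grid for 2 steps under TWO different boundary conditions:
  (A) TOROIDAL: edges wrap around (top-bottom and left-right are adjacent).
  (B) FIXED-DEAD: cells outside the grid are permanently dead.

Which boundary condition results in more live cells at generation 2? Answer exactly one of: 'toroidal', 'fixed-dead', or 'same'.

Under TOROIDAL boundary, generation 2:
__XX_X_
_______
_______
______X
X_____X
Population = 6

Under FIXED-DEAD boundary, generation 2:
_XXXXXX
X_____X
X_____X
_______
XX_X_X_
Population = 14

Comparison: toroidal=6, fixed-dead=14 -> fixed-dead

Answer: fixed-dead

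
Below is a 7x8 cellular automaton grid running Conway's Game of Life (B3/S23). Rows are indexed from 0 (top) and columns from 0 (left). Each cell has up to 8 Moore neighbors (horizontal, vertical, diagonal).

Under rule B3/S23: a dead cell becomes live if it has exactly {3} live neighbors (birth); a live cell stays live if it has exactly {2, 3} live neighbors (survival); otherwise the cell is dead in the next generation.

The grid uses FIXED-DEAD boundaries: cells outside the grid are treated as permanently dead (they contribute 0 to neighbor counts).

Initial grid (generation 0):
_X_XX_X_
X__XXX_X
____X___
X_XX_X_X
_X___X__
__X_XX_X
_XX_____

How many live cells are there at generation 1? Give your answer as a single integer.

Answer: 22

Derivation:
Simulating step by step:
Generation 0 (given above): 23 live cells
Generation 1: 22 live cells
__XX__X_
__X___X_
_XX_____
_XXX_XX_
_X___X__
__XXXXX_
_XXX____
Population at generation 1: 22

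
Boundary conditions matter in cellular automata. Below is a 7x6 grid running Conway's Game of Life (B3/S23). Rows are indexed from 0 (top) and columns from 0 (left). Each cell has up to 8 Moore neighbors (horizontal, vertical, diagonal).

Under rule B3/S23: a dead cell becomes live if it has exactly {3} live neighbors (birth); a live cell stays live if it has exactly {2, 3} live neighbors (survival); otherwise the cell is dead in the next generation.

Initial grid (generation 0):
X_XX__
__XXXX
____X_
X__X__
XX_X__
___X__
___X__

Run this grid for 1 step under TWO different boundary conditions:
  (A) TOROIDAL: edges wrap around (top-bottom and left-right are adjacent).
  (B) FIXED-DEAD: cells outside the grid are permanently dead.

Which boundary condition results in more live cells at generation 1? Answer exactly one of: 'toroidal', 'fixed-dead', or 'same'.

Under TOROIDAL boundary, generation 1:
_X___X
_XX__X
__X___
XXXXXX
XX_XX_
___XX_
___XX_
Population = 20

Under FIXED-DEAD boundary, generation 1:
_XX___
_XX__X
__X__X
XXXXX_
XX_XX_
___XX_
______
Population = 18

Comparison: toroidal=20, fixed-dead=18 -> toroidal

Answer: toroidal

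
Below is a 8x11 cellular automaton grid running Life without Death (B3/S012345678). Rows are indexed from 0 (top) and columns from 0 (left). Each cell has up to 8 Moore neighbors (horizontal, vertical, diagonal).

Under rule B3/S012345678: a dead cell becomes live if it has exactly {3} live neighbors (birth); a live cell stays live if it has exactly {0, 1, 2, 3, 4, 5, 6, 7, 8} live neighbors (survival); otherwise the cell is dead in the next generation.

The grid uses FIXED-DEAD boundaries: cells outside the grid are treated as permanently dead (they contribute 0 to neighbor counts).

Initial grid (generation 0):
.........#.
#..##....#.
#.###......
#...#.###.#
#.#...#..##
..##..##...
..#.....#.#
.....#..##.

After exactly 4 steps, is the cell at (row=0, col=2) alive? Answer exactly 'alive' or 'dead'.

Simulating step by step:
Generation 0 (given above): 30 live cells
Generation 1: 40 live cells
.........#.
#####....#.
#.###..###.
#.#.#.###.#
#.#...#..##
..##..###.#
..##..#.#.#
.....#..##.
Generation 2: 50 live cells
.###.....#.
#####....##
#.###.#####
#.#.#.###.#
#.#...#..##
..##.####.#
..#####.#.#
.....#.###.
Generation 3: 57 live cells
#####....##
######.#.##
#.###.#####
#.#.#.###.#
#.#.#.#..##
..##.####.#
..#####.#.#
...#.#.###.
Generation 4: 60 live cells
######..###
######.#.##
#.###.#####
#.#.#.###.#
#.#.#.#..##
..##.####.#
..#####.#.#
..##.#.###.

Cell (0,2) at generation 4: 1 -> alive

Answer: alive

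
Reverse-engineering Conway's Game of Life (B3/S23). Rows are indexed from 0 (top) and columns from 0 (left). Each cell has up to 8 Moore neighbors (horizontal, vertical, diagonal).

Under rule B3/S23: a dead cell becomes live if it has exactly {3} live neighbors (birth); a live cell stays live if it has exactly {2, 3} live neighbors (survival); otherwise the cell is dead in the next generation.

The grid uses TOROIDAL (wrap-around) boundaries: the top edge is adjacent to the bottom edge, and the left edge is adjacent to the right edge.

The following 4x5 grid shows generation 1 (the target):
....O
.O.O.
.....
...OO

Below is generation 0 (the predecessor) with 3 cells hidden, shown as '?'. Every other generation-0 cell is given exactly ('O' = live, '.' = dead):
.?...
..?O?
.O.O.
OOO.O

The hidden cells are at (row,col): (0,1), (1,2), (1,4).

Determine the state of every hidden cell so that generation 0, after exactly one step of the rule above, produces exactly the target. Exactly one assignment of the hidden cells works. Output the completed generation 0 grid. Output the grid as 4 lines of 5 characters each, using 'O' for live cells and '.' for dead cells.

Hidden generation-0 cells (in order): (0,1), (1,2), (1,4).
A hidden cell only influences target cells in its own 3x3 neighborhood. Try each of the 2^3 = 8 assignments, step the completed generation 0 forward once under B3/S23, and compare with the target:
  (0,1)=. (1,2)=. (1,4)=. -> step gives (0,0)='O' but target has '.' -> reject
  (0,1)=. (1,2)=. (1,4)=O -> step gives (0,1)='O' but target has '.' -> reject
  (0,1)=. (1,2)=O (1,4)=. -> step gives (0,0)='O' but target has '.' -> reject
  (0,1)=. (1,2)=O (1,4)=O -> step gives (0,4)='.' but target has 'O' -> reject
  (0,1)=O (1,2)=. (1,4)=. -> step gives (0,1)='O' but target has '.' -> reject
  (0,1)=O (1,2)=. (1,4)=O -> step gives (0,1)='O' but target has '.' -> reject
  (0,1)=O (1,2)=O (1,4)=. -> step reproduces the target at every cell -> ACCEPT
  (0,1)=O (1,2)=O (1,4)=O -> step gives (0,4)='.' but target has 'O' -> reject
Unique solution: (0,1)=live, (1,2)=live, (1,4)=dead.
Check: live-neighbor counts of every cell in the completed generation 0:
44543
23422
44644
44432
Applying B3/S23 to generation 0 with these counts gives:
....O
.O.O.
.....
...OO
which matches the target exactly.

Answer: .O...
..OO.
.O.O.
OOO.O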